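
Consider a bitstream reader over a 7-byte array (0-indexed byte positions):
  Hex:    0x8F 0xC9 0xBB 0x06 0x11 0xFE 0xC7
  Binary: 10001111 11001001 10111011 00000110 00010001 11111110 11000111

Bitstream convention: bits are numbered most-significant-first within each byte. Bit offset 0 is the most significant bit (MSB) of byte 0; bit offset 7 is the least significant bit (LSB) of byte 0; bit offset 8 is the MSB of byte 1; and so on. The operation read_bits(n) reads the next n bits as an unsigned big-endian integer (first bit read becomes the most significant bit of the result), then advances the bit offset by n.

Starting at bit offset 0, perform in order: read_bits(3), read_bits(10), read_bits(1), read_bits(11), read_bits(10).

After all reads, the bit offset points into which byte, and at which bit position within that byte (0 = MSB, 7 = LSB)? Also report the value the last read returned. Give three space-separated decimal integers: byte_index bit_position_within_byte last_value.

Read 1: bits[0:3] width=3 -> value=4 (bin 100); offset now 3 = byte 0 bit 3; 53 bits remain
Read 2: bits[3:13] width=10 -> value=505 (bin 0111111001); offset now 13 = byte 1 bit 5; 43 bits remain
Read 3: bits[13:14] width=1 -> value=0 (bin 0); offset now 14 = byte 1 bit 6; 42 bits remain
Read 4: bits[14:25] width=11 -> value=886 (bin 01101110110); offset now 25 = byte 3 bit 1; 31 bits remain
Read 5: bits[25:35] width=10 -> value=48 (bin 0000110000); offset now 35 = byte 4 bit 3; 21 bits remain

Answer: 4 3 48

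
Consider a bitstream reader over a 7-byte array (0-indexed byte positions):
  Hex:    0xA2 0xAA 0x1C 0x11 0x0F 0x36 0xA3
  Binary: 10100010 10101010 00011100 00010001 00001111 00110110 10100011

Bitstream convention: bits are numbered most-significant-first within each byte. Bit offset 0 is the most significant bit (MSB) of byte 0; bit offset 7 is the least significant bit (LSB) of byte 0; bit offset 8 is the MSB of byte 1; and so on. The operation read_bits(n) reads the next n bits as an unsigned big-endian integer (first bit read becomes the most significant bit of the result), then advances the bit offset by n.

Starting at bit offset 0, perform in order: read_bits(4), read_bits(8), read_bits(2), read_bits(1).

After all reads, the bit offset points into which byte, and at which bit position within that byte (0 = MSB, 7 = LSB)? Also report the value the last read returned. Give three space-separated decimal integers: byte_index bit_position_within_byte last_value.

Read 1: bits[0:4] width=4 -> value=10 (bin 1010); offset now 4 = byte 0 bit 4; 52 bits remain
Read 2: bits[4:12] width=8 -> value=42 (bin 00101010); offset now 12 = byte 1 bit 4; 44 bits remain
Read 3: bits[12:14] width=2 -> value=2 (bin 10); offset now 14 = byte 1 bit 6; 42 bits remain
Read 4: bits[14:15] width=1 -> value=1 (bin 1); offset now 15 = byte 1 bit 7; 41 bits remain

Answer: 1 7 1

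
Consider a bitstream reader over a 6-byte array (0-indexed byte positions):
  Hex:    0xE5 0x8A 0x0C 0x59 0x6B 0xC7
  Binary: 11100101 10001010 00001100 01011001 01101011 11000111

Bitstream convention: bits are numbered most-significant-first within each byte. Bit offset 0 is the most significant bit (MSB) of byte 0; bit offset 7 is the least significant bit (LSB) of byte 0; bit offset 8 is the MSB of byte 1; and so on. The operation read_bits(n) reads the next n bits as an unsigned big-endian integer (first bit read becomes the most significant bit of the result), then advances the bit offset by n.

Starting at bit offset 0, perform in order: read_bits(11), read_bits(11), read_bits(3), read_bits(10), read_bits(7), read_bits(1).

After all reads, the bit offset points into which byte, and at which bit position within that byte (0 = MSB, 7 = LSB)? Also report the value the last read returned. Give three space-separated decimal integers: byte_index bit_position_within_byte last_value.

Read 1: bits[0:11] width=11 -> value=1836 (bin 11100101100); offset now 11 = byte 1 bit 3; 37 bits remain
Read 2: bits[11:22] width=11 -> value=643 (bin 01010000011); offset now 22 = byte 2 bit 6; 26 bits remain
Read 3: bits[22:25] width=3 -> value=0 (bin 000); offset now 25 = byte 3 bit 1; 23 bits remain
Read 4: bits[25:35] width=10 -> value=715 (bin 1011001011); offset now 35 = byte 4 bit 3; 13 bits remain
Read 5: bits[35:42] width=7 -> value=47 (bin 0101111); offset now 42 = byte 5 bit 2; 6 bits remain
Read 6: bits[42:43] width=1 -> value=0 (bin 0); offset now 43 = byte 5 bit 3; 5 bits remain

Answer: 5 3 0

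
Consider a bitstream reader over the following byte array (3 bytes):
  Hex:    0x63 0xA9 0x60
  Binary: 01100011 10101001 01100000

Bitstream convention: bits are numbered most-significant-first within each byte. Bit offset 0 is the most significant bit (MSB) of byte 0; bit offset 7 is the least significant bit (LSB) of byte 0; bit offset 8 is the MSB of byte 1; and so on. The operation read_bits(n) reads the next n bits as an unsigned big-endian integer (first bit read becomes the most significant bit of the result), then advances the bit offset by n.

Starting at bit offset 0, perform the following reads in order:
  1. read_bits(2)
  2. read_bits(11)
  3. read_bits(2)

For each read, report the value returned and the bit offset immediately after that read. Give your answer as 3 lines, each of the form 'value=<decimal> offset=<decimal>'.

Read 1: bits[0:2] width=2 -> value=1 (bin 01); offset now 2 = byte 0 bit 2; 22 bits remain
Read 2: bits[2:13] width=11 -> value=1141 (bin 10001110101); offset now 13 = byte 1 bit 5; 11 bits remain
Read 3: bits[13:15] width=2 -> value=0 (bin 00); offset now 15 = byte 1 bit 7; 9 bits remain

Answer: value=1 offset=2
value=1141 offset=13
value=0 offset=15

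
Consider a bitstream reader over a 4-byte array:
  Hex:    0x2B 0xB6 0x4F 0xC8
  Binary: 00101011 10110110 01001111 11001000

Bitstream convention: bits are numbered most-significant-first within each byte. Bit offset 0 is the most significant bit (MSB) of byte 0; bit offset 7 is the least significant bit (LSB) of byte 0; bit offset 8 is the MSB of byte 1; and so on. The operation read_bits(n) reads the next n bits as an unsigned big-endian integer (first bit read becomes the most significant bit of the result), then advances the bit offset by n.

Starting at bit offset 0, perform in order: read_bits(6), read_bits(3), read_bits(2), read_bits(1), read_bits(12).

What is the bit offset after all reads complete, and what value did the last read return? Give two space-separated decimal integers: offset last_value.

Read 1: bits[0:6] width=6 -> value=10 (bin 001010); offset now 6 = byte 0 bit 6; 26 bits remain
Read 2: bits[6:9] width=3 -> value=7 (bin 111); offset now 9 = byte 1 bit 1; 23 bits remain
Read 3: bits[9:11] width=2 -> value=1 (bin 01); offset now 11 = byte 1 bit 3; 21 bits remain
Read 4: bits[11:12] width=1 -> value=1 (bin 1); offset now 12 = byte 1 bit 4; 20 bits remain
Read 5: bits[12:24] width=12 -> value=1615 (bin 011001001111); offset now 24 = byte 3 bit 0; 8 bits remain

Answer: 24 1615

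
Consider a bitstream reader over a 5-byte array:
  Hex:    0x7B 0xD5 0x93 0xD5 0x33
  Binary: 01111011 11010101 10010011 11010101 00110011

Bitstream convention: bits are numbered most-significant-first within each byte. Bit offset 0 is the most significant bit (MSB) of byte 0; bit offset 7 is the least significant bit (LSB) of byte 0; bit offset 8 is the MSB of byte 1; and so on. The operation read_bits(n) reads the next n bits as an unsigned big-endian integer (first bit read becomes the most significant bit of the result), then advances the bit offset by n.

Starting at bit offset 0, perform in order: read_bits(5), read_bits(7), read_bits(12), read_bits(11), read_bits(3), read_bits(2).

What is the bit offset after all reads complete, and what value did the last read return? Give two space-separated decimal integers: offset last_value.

Read 1: bits[0:5] width=5 -> value=15 (bin 01111); offset now 5 = byte 0 bit 5; 35 bits remain
Read 2: bits[5:12] width=7 -> value=61 (bin 0111101); offset now 12 = byte 1 bit 4; 28 bits remain
Read 3: bits[12:24] width=12 -> value=1427 (bin 010110010011); offset now 24 = byte 3 bit 0; 16 bits remain
Read 4: bits[24:35] width=11 -> value=1705 (bin 11010101001); offset now 35 = byte 4 bit 3; 5 bits remain
Read 5: bits[35:38] width=3 -> value=4 (bin 100); offset now 38 = byte 4 bit 6; 2 bits remain
Read 6: bits[38:40] width=2 -> value=3 (bin 11); offset now 40 = byte 5 bit 0; 0 bits remain

Answer: 40 3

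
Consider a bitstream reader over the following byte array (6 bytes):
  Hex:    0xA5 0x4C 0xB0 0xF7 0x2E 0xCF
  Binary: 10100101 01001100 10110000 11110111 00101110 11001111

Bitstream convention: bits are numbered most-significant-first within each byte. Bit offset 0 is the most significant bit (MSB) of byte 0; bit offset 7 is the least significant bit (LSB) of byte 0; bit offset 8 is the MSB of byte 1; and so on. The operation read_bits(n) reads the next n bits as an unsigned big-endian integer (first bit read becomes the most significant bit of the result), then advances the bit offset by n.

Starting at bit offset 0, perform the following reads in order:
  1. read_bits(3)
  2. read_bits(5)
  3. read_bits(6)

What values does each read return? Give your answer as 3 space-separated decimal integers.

Answer: 5 5 19

Derivation:
Read 1: bits[0:3] width=3 -> value=5 (bin 101); offset now 3 = byte 0 bit 3; 45 bits remain
Read 2: bits[3:8] width=5 -> value=5 (bin 00101); offset now 8 = byte 1 bit 0; 40 bits remain
Read 3: bits[8:14] width=6 -> value=19 (bin 010011); offset now 14 = byte 1 bit 6; 34 bits remain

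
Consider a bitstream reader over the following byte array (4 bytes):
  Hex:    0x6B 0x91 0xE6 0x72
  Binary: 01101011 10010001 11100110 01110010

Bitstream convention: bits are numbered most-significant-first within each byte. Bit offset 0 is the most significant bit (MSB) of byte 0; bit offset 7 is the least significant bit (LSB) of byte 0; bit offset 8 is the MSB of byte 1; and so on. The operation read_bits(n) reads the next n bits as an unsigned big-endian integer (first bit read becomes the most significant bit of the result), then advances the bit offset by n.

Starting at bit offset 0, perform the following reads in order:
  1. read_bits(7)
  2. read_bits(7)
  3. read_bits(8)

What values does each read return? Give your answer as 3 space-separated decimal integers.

Read 1: bits[0:7] width=7 -> value=53 (bin 0110101); offset now 7 = byte 0 bit 7; 25 bits remain
Read 2: bits[7:14] width=7 -> value=100 (bin 1100100); offset now 14 = byte 1 bit 6; 18 bits remain
Read 3: bits[14:22] width=8 -> value=121 (bin 01111001); offset now 22 = byte 2 bit 6; 10 bits remain

Answer: 53 100 121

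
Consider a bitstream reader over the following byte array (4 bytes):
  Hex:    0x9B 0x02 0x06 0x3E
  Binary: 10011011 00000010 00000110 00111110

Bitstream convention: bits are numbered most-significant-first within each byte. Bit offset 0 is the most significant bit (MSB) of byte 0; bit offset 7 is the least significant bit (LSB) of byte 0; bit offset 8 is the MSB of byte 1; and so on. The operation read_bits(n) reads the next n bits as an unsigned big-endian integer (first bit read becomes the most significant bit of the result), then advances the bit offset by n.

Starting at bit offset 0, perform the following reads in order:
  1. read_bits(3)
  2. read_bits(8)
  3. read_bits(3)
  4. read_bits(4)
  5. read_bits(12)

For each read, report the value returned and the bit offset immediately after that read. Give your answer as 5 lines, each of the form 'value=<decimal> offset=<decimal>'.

Read 1: bits[0:3] width=3 -> value=4 (bin 100); offset now 3 = byte 0 bit 3; 29 bits remain
Read 2: bits[3:11] width=8 -> value=216 (bin 11011000); offset now 11 = byte 1 bit 3; 21 bits remain
Read 3: bits[11:14] width=3 -> value=0 (bin 000); offset now 14 = byte 1 bit 6; 18 bits remain
Read 4: bits[14:18] width=4 -> value=8 (bin 1000); offset now 18 = byte 2 bit 2; 14 bits remain
Read 5: bits[18:30] width=12 -> value=399 (bin 000110001111); offset now 30 = byte 3 bit 6; 2 bits remain

Answer: value=4 offset=3
value=216 offset=11
value=0 offset=14
value=8 offset=18
value=399 offset=30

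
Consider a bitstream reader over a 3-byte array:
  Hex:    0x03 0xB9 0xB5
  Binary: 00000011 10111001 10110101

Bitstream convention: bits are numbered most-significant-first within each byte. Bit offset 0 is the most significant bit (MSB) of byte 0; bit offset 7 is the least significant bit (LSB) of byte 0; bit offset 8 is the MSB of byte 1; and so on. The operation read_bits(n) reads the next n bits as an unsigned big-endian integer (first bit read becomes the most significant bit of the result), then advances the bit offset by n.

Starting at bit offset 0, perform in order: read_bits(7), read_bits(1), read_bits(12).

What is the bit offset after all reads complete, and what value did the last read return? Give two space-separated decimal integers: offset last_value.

Answer: 20 2971

Derivation:
Read 1: bits[0:7] width=7 -> value=1 (bin 0000001); offset now 7 = byte 0 bit 7; 17 bits remain
Read 2: bits[7:8] width=1 -> value=1 (bin 1); offset now 8 = byte 1 bit 0; 16 bits remain
Read 3: bits[8:20] width=12 -> value=2971 (bin 101110011011); offset now 20 = byte 2 bit 4; 4 bits remain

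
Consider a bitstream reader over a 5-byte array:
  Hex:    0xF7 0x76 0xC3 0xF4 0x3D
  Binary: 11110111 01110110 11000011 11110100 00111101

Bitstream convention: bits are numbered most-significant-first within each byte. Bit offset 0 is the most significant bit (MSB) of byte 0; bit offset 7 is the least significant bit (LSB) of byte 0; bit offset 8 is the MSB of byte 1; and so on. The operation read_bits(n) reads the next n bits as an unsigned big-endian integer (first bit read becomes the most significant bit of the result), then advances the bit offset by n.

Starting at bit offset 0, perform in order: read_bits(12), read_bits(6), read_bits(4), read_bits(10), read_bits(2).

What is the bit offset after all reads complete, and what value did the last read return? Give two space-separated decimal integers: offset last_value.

Read 1: bits[0:12] width=12 -> value=3959 (bin 111101110111); offset now 12 = byte 1 bit 4; 28 bits remain
Read 2: bits[12:18] width=6 -> value=27 (bin 011011); offset now 18 = byte 2 bit 2; 22 bits remain
Read 3: bits[18:22] width=4 -> value=0 (bin 0000); offset now 22 = byte 2 bit 6; 18 bits remain
Read 4: bits[22:32] width=10 -> value=1012 (bin 1111110100); offset now 32 = byte 4 bit 0; 8 bits remain
Read 5: bits[32:34] width=2 -> value=0 (bin 00); offset now 34 = byte 4 bit 2; 6 bits remain

Answer: 34 0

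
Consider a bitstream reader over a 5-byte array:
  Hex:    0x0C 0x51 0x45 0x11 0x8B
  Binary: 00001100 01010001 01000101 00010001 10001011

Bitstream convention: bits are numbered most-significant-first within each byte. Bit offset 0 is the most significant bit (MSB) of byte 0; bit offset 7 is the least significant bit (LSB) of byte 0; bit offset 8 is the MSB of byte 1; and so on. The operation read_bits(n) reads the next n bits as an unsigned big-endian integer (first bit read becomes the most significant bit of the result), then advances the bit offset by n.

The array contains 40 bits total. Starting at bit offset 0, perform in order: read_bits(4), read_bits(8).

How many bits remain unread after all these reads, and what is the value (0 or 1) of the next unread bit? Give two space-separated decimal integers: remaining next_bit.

Read 1: bits[0:4] width=4 -> value=0 (bin 0000); offset now 4 = byte 0 bit 4; 36 bits remain
Read 2: bits[4:12] width=8 -> value=197 (bin 11000101); offset now 12 = byte 1 bit 4; 28 bits remain

Answer: 28 0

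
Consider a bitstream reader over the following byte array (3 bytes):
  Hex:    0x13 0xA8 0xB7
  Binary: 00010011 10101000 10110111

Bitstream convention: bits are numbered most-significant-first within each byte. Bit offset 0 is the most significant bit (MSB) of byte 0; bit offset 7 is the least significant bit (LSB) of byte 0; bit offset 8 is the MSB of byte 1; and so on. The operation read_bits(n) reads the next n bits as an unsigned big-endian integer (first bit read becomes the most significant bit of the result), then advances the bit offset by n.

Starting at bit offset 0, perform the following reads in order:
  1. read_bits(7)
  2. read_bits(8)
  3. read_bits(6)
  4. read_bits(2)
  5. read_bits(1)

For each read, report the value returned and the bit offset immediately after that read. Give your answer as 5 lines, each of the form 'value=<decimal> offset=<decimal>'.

Answer: value=9 offset=7
value=212 offset=15
value=22 offset=21
value=3 offset=23
value=1 offset=24

Derivation:
Read 1: bits[0:7] width=7 -> value=9 (bin 0001001); offset now 7 = byte 0 bit 7; 17 bits remain
Read 2: bits[7:15] width=8 -> value=212 (bin 11010100); offset now 15 = byte 1 bit 7; 9 bits remain
Read 3: bits[15:21] width=6 -> value=22 (bin 010110); offset now 21 = byte 2 bit 5; 3 bits remain
Read 4: bits[21:23] width=2 -> value=3 (bin 11); offset now 23 = byte 2 bit 7; 1 bits remain
Read 5: bits[23:24] width=1 -> value=1 (bin 1); offset now 24 = byte 3 bit 0; 0 bits remain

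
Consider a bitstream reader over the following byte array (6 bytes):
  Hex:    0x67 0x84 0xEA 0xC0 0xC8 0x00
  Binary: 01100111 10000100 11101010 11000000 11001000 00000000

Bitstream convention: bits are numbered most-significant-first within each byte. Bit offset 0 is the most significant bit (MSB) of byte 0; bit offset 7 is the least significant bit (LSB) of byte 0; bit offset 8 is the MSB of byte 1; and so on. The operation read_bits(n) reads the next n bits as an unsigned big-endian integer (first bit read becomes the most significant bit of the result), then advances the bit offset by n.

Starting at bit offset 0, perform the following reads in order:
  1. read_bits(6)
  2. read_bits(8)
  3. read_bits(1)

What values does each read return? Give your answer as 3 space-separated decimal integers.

Answer: 25 225 0

Derivation:
Read 1: bits[0:6] width=6 -> value=25 (bin 011001); offset now 6 = byte 0 bit 6; 42 bits remain
Read 2: bits[6:14] width=8 -> value=225 (bin 11100001); offset now 14 = byte 1 bit 6; 34 bits remain
Read 3: bits[14:15] width=1 -> value=0 (bin 0); offset now 15 = byte 1 bit 7; 33 bits remain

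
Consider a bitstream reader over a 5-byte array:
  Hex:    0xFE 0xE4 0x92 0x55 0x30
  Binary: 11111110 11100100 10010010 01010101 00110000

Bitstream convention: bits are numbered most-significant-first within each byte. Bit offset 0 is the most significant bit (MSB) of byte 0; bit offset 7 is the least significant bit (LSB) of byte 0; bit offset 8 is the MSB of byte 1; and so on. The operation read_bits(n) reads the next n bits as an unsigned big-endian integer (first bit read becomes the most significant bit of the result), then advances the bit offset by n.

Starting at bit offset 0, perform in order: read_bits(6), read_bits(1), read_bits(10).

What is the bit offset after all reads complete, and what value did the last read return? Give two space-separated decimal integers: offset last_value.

Read 1: bits[0:6] width=6 -> value=63 (bin 111111); offset now 6 = byte 0 bit 6; 34 bits remain
Read 2: bits[6:7] width=1 -> value=1 (bin 1); offset now 7 = byte 0 bit 7; 33 bits remain
Read 3: bits[7:17] width=10 -> value=457 (bin 0111001001); offset now 17 = byte 2 bit 1; 23 bits remain

Answer: 17 457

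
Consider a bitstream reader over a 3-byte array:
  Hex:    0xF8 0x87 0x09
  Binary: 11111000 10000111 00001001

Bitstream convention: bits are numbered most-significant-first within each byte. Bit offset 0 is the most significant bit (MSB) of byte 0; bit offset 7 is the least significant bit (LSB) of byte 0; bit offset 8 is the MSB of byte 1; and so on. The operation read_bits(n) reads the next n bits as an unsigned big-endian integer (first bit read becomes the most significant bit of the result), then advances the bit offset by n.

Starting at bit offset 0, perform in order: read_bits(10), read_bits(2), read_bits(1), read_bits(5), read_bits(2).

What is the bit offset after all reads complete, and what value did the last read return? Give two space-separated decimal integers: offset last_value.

Answer: 20 0

Derivation:
Read 1: bits[0:10] width=10 -> value=994 (bin 1111100010); offset now 10 = byte 1 bit 2; 14 bits remain
Read 2: bits[10:12] width=2 -> value=0 (bin 00); offset now 12 = byte 1 bit 4; 12 bits remain
Read 3: bits[12:13] width=1 -> value=0 (bin 0); offset now 13 = byte 1 bit 5; 11 bits remain
Read 4: bits[13:18] width=5 -> value=28 (bin 11100); offset now 18 = byte 2 bit 2; 6 bits remain
Read 5: bits[18:20] width=2 -> value=0 (bin 00); offset now 20 = byte 2 bit 4; 4 bits remain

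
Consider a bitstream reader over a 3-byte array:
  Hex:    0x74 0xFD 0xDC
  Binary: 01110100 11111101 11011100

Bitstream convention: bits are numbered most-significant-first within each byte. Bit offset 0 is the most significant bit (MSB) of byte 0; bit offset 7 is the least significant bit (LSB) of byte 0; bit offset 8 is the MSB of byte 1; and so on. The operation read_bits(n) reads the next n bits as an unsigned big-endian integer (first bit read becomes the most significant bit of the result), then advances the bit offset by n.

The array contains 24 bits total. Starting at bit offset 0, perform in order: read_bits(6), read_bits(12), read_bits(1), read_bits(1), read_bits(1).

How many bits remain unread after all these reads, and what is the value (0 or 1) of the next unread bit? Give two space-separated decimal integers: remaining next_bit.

Answer: 3 1

Derivation:
Read 1: bits[0:6] width=6 -> value=29 (bin 011101); offset now 6 = byte 0 bit 6; 18 bits remain
Read 2: bits[6:18] width=12 -> value=1015 (bin 001111110111); offset now 18 = byte 2 bit 2; 6 bits remain
Read 3: bits[18:19] width=1 -> value=0 (bin 0); offset now 19 = byte 2 bit 3; 5 bits remain
Read 4: bits[19:20] width=1 -> value=1 (bin 1); offset now 20 = byte 2 bit 4; 4 bits remain
Read 5: bits[20:21] width=1 -> value=1 (bin 1); offset now 21 = byte 2 bit 5; 3 bits remain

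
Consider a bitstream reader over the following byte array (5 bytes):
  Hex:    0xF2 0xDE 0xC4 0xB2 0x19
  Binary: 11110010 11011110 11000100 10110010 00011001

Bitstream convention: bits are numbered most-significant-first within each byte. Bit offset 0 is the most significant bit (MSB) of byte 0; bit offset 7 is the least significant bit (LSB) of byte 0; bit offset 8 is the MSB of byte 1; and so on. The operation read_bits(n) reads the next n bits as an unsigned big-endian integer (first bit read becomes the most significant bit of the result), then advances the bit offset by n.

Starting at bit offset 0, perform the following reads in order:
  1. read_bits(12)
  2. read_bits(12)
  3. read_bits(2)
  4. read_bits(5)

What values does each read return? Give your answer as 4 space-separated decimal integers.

Answer: 3885 3780 2 25

Derivation:
Read 1: bits[0:12] width=12 -> value=3885 (bin 111100101101); offset now 12 = byte 1 bit 4; 28 bits remain
Read 2: bits[12:24] width=12 -> value=3780 (bin 111011000100); offset now 24 = byte 3 bit 0; 16 bits remain
Read 3: bits[24:26] width=2 -> value=2 (bin 10); offset now 26 = byte 3 bit 2; 14 bits remain
Read 4: bits[26:31] width=5 -> value=25 (bin 11001); offset now 31 = byte 3 bit 7; 9 bits remain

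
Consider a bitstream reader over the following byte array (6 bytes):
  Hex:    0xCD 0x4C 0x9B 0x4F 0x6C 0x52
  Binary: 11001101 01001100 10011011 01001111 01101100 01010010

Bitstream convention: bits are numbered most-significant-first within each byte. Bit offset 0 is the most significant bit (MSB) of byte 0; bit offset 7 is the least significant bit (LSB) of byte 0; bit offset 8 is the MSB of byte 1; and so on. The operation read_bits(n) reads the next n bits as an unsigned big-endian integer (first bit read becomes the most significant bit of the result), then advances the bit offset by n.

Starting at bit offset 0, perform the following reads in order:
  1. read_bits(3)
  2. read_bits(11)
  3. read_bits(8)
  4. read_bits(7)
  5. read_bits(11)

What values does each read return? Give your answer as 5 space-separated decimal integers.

Answer: 6 851 38 105 1900

Derivation:
Read 1: bits[0:3] width=3 -> value=6 (bin 110); offset now 3 = byte 0 bit 3; 45 bits remain
Read 2: bits[3:14] width=11 -> value=851 (bin 01101010011); offset now 14 = byte 1 bit 6; 34 bits remain
Read 3: bits[14:22] width=8 -> value=38 (bin 00100110); offset now 22 = byte 2 bit 6; 26 bits remain
Read 4: bits[22:29] width=7 -> value=105 (bin 1101001); offset now 29 = byte 3 bit 5; 19 bits remain
Read 5: bits[29:40] width=11 -> value=1900 (bin 11101101100); offset now 40 = byte 5 bit 0; 8 bits remain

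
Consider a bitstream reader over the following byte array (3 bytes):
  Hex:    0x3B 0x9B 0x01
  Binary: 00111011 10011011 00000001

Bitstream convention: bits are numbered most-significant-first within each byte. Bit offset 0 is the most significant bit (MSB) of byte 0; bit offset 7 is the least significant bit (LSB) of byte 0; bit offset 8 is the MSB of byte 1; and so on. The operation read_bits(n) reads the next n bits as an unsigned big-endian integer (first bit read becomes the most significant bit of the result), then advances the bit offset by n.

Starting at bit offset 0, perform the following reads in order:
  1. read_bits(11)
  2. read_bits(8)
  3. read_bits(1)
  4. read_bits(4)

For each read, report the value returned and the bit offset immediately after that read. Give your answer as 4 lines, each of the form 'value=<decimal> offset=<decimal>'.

Read 1: bits[0:11] width=11 -> value=476 (bin 00111011100); offset now 11 = byte 1 bit 3; 13 bits remain
Read 2: bits[11:19] width=8 -> value=216 (bin 11011000); offset now 19 = byte 2 bit 3; 5 bits remain
Read 3: bits[19:20] width=1 -> value=0 (bin 0); offset now 20 = byte 2 bit 4; 4 bits remain
Read 4: bits[20:24] width=4 -> value=1 (bin 0001); offset now 24 = byte 3 bit 0; 0 bits remain

Answer: value=476 offset=11
value=216 offset=19
value=0 offset=20
value=1 offset=24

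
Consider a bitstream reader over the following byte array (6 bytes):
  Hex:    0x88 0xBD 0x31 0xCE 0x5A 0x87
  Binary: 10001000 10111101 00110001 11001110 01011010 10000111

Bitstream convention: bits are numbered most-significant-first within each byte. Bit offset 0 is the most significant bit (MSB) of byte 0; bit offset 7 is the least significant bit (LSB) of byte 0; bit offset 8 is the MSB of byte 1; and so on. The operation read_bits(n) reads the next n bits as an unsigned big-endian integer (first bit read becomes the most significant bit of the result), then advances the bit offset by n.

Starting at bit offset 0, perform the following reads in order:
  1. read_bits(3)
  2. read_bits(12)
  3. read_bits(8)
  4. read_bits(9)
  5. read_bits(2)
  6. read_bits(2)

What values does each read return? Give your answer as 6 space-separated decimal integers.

Answer: 4 1118 152 462 1 1

Derivation:
Read 1: bits[0:3] width=3 -> value=4 (bin 100); offset now 3 = byte 0 bit 3; 45 bits remain
Read 2: bits[3:15] width=12 -> value=1118 (bin 010001011110); offset now 15 = byte 1 bit 7; 33 bits remain
Read 3: bits[15:23] width=8 -> value=152 (bin 10011000); offset now 23 = byte 2 bit 7; 25 bits remain
Read 4: bits[23:32] width=9 -> value=462 (bin 111001110); offset now 32 = byte 4 bit 0; 16 bits remain
Read 5: bits[32:34] width=2 -> value=1 (bin 01); offset now 34 = byte 4 bit 2; 14 bits remain
Read 6: bits[34:36] width=2 -> value=1 (bin 01); offset now 36 = byte 4 bit 4; 12 bits remain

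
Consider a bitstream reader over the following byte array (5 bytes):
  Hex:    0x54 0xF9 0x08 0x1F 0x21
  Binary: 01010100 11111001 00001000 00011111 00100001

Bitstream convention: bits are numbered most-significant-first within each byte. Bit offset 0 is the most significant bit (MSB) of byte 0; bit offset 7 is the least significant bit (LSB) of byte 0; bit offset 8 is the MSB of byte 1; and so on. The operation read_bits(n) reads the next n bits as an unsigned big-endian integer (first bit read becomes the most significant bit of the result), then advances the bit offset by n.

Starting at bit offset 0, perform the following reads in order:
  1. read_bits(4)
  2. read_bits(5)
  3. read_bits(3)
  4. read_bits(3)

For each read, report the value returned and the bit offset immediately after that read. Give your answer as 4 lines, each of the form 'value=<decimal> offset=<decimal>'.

Answer: value=5 offset=4
value=9 offset=9
value=7 offset=12
value=4 offset=15

Derivation:
Read 1: bits[0:4] width=4 -> value=5 (bin 0101); offset now 4 = byte 0 bit 4; 36 bits remain
Read 2: bits[4:9] width=5 -> value=9 (bin 01001); offset now 9 = byte 1 bit 1; 31 bits remain
Read 3: bits[9:12] width=3 -> value=7 (bin 111); offset now 12 = byte 1 bit 4; 28 bits remain
Read 4: bits[12:15] width=3 -> value=4 (bin 100); offset now 15 = byte 1 bit 7; 25 bits remain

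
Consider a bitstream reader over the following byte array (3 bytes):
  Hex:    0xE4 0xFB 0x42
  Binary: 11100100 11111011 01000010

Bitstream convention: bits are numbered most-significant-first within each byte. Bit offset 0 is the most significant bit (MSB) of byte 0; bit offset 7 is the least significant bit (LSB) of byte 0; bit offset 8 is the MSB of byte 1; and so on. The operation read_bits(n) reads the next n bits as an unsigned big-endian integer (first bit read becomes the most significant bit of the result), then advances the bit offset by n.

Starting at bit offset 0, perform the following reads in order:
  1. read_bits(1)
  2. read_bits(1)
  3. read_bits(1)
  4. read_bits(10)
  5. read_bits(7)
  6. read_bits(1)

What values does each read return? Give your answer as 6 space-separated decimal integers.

Answer: 1 1 1 159 52 0

Derivation:
Read 1: bits[0:1] width=1 -> value=1 (bin 1); offset now 1 = byte 0 bit 1; 23 bits remain
Read 2: bits[1:2] width=1 -> value=1 (bin 1); offset now 2 = byte 0 bit 2; 22 bits remain
Read 3: bits[2:3] width=1 -> value=1 (bin 1); offset now 3 = byte 0 bit 3; 21 bits remain
Read 4: bits[3:13] width=10 -> value=159 (bin 0010011111); offset now 13 = byte 1 bit 5; 11 bits remain
Read 5: bits[13:20] width=7 -> value=52 (bin 0110100); offset now 20 = byte 2 bit 4; 4 bits remain
Read 6: bits[20:21] width=1 -> value=0 (bin 0); offset now 21 = byte 2 bit 5; 3 bits remain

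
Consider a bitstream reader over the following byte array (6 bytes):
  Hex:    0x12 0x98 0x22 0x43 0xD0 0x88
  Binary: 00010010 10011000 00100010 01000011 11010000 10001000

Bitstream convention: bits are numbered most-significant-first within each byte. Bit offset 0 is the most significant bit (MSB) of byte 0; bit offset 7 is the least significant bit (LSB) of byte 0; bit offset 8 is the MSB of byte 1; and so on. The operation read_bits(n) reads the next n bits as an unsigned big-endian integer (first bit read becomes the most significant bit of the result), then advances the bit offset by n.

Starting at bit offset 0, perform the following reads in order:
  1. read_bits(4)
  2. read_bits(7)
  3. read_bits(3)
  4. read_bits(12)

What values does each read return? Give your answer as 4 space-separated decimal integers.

Answer: 1 20 6 137

Derivation:
Read 1: bits[0:4] width=4 -> value=1 (bin 0001); offset now 4 = byte 0 bit 4; 44 bits remain
Read 2: bits[4:11] width=7 -> value=20 (bin 0010100); offset now 11 = byte 1 bit 3; 37 bits remain
Read 3: bits[11:14] width=3 -> value=6 (bin 110); offset now 14 = byte 1 bit 6; 34 bits remain
Read 4: bits[14:26] width=12 -> value=137 (bin 000010001001); offset now 26 = byte 3 bit 2; 22 bits remain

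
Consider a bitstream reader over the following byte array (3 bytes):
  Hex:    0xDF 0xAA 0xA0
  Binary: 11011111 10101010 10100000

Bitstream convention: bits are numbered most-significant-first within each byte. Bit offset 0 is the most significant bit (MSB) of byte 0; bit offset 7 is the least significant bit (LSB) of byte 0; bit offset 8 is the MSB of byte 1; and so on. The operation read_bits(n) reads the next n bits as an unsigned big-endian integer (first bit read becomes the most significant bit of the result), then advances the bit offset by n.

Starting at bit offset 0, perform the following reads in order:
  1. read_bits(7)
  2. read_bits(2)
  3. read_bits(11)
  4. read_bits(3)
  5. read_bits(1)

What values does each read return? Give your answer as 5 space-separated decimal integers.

Answer: 111 3 682 0 0

Derivation:
Read 1: bits[0:7] width=7 -> value=111 (bin 1101111); offset now 7 = byte 0 bit 7; 17 bits remain
Read 2: bits[7:9] width=2 -> value=3 (bin 11); offset now 9 = byte 1 bit 1; 15 bits remain
Read 3: bits[9:20] width=11 -> value=682 (bin 01010101010); offset now 20 = byte 2 bit 4; 4 bits remain
Read 4: bits[20:23] width=3 -> value=0 (bin 000); offset now 23 = byte 2 bit 7; 1 bits remain
Read 5: bits[23:24] width=1 -> value=0 (bin 0); offset now 24 = byte 3 bit 0; 0 bits remain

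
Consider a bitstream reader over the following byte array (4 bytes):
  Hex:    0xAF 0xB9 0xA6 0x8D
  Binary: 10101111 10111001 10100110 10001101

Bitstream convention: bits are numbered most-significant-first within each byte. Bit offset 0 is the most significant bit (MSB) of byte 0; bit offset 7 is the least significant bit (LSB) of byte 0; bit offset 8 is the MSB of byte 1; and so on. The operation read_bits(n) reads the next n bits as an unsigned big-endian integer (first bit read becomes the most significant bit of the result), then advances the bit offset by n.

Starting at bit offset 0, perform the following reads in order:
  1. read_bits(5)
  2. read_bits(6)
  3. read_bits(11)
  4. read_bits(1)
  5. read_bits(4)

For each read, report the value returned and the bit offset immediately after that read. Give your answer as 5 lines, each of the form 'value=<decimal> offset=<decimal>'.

Read 1: bits[0:5] width=5 -> value=21 (bin 10101); offset now 5 = byte 0 bit 5; 27 bits remain
Read 2: bits[5:11] width=6 -> value=61 (bin 111101); offset now 11 = byte 1 bit 3; 21 bits remain
Read 3: bits[11:22] width=11 -> value=1641 (bin 11001101001); offset now 22 = byte 2 bit 6; 10 bits remain
Read 4: bits[22:23] width=1 -> value=1 (bin 1); offset now 23 = byte 2 bit 7; 9 bits remain
Read 5: bits[23:27] width=4 -> value=4 (bin 0100); offset now 27 = byte 3 bit 3; 5 bits remain

Answer: value=21 offset=5
value=61 offset=11
value=1641 offset=22
value=1 offset=23
value=4 offset=27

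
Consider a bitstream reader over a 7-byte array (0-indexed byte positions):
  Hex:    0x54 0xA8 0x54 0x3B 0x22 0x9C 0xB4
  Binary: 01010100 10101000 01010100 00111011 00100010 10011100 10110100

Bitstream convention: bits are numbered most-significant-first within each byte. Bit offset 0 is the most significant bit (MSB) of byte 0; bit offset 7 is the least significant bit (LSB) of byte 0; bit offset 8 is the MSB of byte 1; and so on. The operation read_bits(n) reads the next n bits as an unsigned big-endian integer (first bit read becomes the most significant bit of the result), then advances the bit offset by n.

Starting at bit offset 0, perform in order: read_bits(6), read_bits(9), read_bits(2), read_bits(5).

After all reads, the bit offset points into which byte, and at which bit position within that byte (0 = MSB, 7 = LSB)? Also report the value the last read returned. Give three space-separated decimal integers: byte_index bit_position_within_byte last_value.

Read 1: bits[0:6] width=6 -> value=21 (bin 010101); offset now 6 = byte 0 bit 6; 50 bits remain
Read 2: bits[6:15] width=9 -> value=84 (bin 001010100); offset now 15 = byte 1 bit 7; 41 bits remain
Read 3: bits[15:17] width=2 -> value=0 (bin 00); offset now 17 = byte 2 bit 1; 39 bits remain
Read 4: bits[17:22] width=5 -> value=21 (bin 10101); offset now 22 = byte 2 bit 6; 34 bits remain

Answer: 2 6 21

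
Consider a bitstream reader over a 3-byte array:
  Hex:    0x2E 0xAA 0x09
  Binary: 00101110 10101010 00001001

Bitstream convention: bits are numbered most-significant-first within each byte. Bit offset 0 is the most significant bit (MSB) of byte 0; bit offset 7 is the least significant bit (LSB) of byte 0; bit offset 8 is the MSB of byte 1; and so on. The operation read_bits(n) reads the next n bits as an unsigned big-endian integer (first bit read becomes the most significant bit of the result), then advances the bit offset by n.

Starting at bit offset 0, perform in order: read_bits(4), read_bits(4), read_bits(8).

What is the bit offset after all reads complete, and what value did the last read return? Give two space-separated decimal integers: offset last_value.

Answer: 16 170

Derivation:
Read 1: bits[0:4] width=4 -> value=2 (bin 0010); offset now 4 = byte 0 bit 4; 20 bits remain
Read 2: bits[4:8] width=4 -> value=14 (bin 1110); offset now 8 = byte 1 bit 0; 16 bits remain
Read 3: bits[8:16] width=8 -> value=170 (bin 10101010); offset now 16 = byte 2 bit 0; 8 bits remain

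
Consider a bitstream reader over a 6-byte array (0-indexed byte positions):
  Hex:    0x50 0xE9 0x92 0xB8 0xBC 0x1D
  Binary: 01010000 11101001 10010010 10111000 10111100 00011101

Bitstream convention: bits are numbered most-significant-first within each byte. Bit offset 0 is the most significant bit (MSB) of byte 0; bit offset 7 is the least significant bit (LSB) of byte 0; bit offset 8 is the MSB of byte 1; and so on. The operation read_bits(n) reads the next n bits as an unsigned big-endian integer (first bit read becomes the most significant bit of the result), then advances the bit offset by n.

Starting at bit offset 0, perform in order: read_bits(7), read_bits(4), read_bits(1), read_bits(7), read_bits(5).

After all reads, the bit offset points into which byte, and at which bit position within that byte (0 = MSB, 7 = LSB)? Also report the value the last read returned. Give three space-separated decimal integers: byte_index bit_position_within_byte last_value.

Answer: 3 0 18

Derivation:
Read 1: bits[0:7] width=7 -> value=40 (bin 0101000); offset now 7 = byte 0 bit 7; 41 bits remain
Read 2: bits[7:11] width=4 -> value=7 (bin 0111); offset now 11 = byte 1 bit 3; 37 bits remain
Read 3: bits[11:12] width=1 -> value=0 (bin 0); offset now 12 = byte 1 bit 4; 36 bits remain
Read 4: bits[12:19] width=7 -> value=76 (bin 1001100); offset now 19 = byte 2 bit 3; 29 bits remain
Read 5: bits[19:24] width=5 -> value=18 (bin 10010); offset now 24 = byte 3 bit 0; 24 bits remain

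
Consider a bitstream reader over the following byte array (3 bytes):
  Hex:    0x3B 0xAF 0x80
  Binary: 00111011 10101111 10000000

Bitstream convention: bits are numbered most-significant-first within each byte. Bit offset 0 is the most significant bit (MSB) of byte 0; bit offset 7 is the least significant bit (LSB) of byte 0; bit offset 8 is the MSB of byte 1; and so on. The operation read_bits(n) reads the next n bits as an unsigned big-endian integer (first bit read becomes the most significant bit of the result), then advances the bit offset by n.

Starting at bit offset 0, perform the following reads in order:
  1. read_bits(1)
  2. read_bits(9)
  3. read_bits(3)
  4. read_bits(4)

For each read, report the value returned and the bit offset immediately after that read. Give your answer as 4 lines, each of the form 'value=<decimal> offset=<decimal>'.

Read 1: bits[0:1] width=1 -> value=0 (bin 0); offset now 1 = byte 0 bit 1; 23 bits remain
Read 2: bits[1:10] width=9 -> value=238 (bin 011101110); offset now 10 = byte 1 bit 2; 14 bits remain
Read 3: bits[10:13] width=3 -> value=5 (bin 101); offset now 13 = byte 1 bit 5; 11 bits remain
Read 4: bits[13:17] width=4 -> value=15 (bin 1111); offset now 17 = byte 2 bit 1; 7 bits remain

Answer: value=0 offset=1
value=238 offset=10
value=5 offset=13
value=15 offset=17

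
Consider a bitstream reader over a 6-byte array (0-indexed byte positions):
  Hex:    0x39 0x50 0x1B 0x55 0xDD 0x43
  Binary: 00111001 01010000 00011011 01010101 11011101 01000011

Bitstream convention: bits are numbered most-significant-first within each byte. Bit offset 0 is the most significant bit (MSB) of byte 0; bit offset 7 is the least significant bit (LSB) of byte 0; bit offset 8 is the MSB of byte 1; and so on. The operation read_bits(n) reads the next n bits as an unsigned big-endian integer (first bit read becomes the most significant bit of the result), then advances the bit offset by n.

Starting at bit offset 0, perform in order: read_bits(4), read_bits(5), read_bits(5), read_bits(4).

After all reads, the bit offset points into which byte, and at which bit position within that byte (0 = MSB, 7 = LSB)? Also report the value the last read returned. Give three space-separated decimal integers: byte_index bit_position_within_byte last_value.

Read 1: bits[0:4] width=4 -> value=3 (bin 0011); offset now 4 = byte 0 bit 4; 44 bits remain
Read 2: bits[4:9] width=5 -> value=18 (bin 10010); offset now 9 = byte 1 bit 1; 39 bits remain
Read 3: bits[9:14] width=5 -> value=20 (bin 10100); offset now 14 = byte 1 bit 6; 34 bits remain
Read 4: bits[14:18] width=4 -> value=0 (bin 0000); offset now 18 = byte 2 bit 2; 30 bits remain

Answer: 2 2 0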